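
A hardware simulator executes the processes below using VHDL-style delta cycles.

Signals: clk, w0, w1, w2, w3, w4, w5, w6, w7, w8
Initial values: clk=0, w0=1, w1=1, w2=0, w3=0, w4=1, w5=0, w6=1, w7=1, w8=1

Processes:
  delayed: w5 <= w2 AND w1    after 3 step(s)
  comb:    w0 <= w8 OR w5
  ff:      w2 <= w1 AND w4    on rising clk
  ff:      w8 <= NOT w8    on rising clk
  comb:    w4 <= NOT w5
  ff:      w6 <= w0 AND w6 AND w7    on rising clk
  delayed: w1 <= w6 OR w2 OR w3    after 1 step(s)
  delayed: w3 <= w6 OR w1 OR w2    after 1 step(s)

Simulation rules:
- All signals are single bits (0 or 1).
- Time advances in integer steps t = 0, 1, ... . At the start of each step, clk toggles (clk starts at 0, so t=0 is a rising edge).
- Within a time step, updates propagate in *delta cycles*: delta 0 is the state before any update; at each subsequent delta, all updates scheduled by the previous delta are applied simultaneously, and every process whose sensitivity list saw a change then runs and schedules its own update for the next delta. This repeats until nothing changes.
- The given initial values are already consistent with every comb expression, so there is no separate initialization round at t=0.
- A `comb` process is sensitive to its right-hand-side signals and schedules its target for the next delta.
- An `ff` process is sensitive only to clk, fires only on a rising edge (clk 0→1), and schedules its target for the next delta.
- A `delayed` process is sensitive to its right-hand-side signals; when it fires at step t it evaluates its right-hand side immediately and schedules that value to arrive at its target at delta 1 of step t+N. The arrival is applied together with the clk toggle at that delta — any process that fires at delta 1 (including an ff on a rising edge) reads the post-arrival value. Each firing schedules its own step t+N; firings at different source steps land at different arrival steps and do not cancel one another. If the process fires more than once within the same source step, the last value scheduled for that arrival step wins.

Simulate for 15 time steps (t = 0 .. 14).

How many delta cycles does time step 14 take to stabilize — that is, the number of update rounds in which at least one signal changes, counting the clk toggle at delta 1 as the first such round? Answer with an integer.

t=0 Δ0: w1=1 clk=0 w0=1 w2=0 w8=1 w5=0 w7=1 w4=1 w6=1 w3=0
  Δ1: clk:0→1
  Δ2: w2:0→1, w8:1→0
  Δ3: w0:1→0
  (3Δ to stable)
t=1 Δ0: w1=1 clk=1 w0=0 w2=1 w8=0 w5=0 w7=1 w4=1 w6=1 w3=0
  Δ1: clk:1→0, w3:0→1
  (1Δ to stable)
t=2 Δ0: w1=1 clk=0 w0=0 w2=1 w8=0 w5=0 w7=1 w4=1 w6=1 w3=1
  Δ1: clk:0→1
  Δ2: w8:0→1, w6:1→0
  Δ3: w0:0→1
  (3Δ to stable)
t=3 Δ0: w1=1 clk=1 w0=1 w2=1 w8=1 w5=0 w7=1 w4=1 w6=0 w3=1
  Δ1: clk:1→0, w5:0→1
  Δ2: w4:1→0
  (2Δ to stable)
t=4 Δ0: w1=1 clk=0 w0=1 w2=1 w8=1 w5=1 w7=1 w4=0 w6=0 w3=1
  Δ1: clk:0→1
  Δ2: w2:1→0, w8:1→0
  (2Δ to stable)
t=5 Δ0: w1=1 clk=1 w0=1 w2=0 w8=0 w5=1 w7=1 w4=0 w6=0 w3=1
  Δ1: clk:1→0
  (1Δ to stable)
t=6 Δ0: w1=1 clk=0 w0=1 w2=0 w8=0 w5=1 w7=1 w4=0 w6=0 w3=1
  Δ1: clk:0→1
  Δ2: w8:0→1
  (2Δ to stable)
t=7 Δ0: w1=1 clk=1 w0=1 w2=0 w8=1 w5=1 w7=1 w4=0 w6=0 w3=1
  Δ1: clk:1→0, w5:1→0
  Δ2: w4:0→1
  (2Δ to stable)
t=8 Δ0: w1=1 clk=0 w0=1 w2=0 w8=1 w5=0 w7=1 w4=1 w6=0 w3=1
  Δ1: clk:0→1
  Δ2: w2:0→1, w8:1→0
  Δ3: w0:1→0
  (3Δ to stable)
t=9 Δ0: w1=1 clk=1 w0=0 w2=1 w8=0 w5=0 w7=1 w4=1 w6=0 w3=1
  Δ1: clk:1→0
  (1Δ to stable)
t=10 Δ0: w1=1 clk=0 w0=0 w2=1 w8=0 w5=0 w7=1 w4=1 w6=0 w3=1
  Δ1: clk:0→1
  Δ2: w8:0→1
  Δ3: w0:0→1
  (3Δ to stable)
t=11 Δ0: w1=1 clk=1 w0=1 w2=1 w8=1 w5=0 w7=1 w4=1 w6=0 w3=1
  Δ1: clk:1→0, w5:0→1
  Δ2: w4:1→0
  (2Δ to stable)
t=12 Δ0: w1=1 clk=0 w0=1 w2=1 w8=1 w5=1 w7=1 w4=0 w6=0 w3=1
  Δ1: clk:0→1
  Δ2: w2:1→0, w8:1→0
  (2Δ to stable)
t=13 Δ0: w1=1 clk=1 w0=1 w2=0 w8=0 w5=1 w7=1 w4=0 w6=0 w3=1
  Δ1: clk:1→0
  (1Δ to stable)
t=14 Δ0: w1=1 clk=0 w0=1 w2=0 w8=0 w5=1 w7=1 w4=0 w6=0 w3=1
  Δ1: clk:0→1
  Δ2: w8:0→1
  (2Δ to stable)

2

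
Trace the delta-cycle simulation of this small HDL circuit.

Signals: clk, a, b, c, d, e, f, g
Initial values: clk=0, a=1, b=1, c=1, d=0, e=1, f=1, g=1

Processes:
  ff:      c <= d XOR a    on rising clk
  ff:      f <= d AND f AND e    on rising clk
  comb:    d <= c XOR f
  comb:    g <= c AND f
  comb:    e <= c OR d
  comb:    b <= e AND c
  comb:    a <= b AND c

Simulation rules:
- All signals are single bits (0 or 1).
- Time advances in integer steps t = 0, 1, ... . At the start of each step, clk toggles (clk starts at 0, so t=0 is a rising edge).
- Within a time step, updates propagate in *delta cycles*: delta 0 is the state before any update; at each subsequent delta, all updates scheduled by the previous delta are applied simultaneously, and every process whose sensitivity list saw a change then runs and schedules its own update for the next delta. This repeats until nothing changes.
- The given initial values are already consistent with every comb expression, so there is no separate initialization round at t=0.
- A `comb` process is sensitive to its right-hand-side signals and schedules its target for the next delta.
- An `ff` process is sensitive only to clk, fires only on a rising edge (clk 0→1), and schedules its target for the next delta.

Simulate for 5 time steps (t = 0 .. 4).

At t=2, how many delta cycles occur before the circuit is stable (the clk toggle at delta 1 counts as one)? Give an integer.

t0.Δ0 clk=0 e=1 d=0 f=1 b=1 c=1 a=1 g=1
t0.Δ1 clk=1 e=1 d=0 f=1 b=1 c=1 a=1 g=1
t0.Δ2 clk=1 e=1 d=0 f=0 b=1 c=1 a=1 g=1
t0.Δ3 clk=1 e=1 d=1 f=0 b=1 c=1 a=1 g=0
t1.Δ0 clk=1 e=1 d=1 f=0 b=1 c=1 a=1 g=0
t1.Δ1 clk=0 e=1 d=1 f=0 b=1 c=1 a=1 g=0
t2.Δ0 clk=0 e=1 d=1 f=0 b=1 c=1 a=1 g=0
t2.Δ1 clk=1 e=1 d=1 f=0 b=1 c=1 a=1 g=0
t2.Δ2 clk=1 e=1 d=1 f=0 b=1 c=0 a=1 g=0
t2.Δ3 clk=1 e=1 d=0 f=0 b=0 c=0 a=0 g=0
t2.Δ4 clk=1 e=0 d=0 f=0 b=0 c=0 a=0 g=0
t3.Δ0 clk=1 e=0 d=0 f=0 b=0 c=0 a=0 g=0
t3.Δ1 clk=0 e=0 d=0 f=0 b=0 c=0 a=0 g=0
t4.Δ0 clk=0 e=0 d=0 f=0 b=0 c=0 a=0 g=0
t4.Δ1 clk=1 e=0 d=0 f=0 b=0 c=0 a=0 g=0

4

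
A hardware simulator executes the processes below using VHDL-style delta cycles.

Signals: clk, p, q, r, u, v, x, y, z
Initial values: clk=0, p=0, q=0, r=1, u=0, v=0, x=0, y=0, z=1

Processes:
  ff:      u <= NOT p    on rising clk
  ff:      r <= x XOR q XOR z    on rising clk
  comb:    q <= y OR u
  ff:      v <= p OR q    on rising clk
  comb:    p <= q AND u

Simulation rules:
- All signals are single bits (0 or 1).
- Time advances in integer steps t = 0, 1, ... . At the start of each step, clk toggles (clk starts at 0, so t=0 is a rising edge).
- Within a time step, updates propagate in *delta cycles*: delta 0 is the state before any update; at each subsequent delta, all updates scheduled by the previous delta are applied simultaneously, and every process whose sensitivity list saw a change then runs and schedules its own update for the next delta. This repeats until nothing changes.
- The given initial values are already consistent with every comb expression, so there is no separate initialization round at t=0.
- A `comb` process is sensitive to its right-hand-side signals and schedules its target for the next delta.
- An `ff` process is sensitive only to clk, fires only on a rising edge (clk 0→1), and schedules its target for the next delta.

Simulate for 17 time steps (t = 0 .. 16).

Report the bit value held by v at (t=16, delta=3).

t=0 Δ0: u=0 x=0 p=0 clk=0 r=1 q=0 z=1 v=0 y=0
  Δ1: clk:0→1
  Δ2: u:0→1
  Δ3: q:0→1
  Δ4: p:0→1
  (4Δ to stable)
t=1 Δ0: u=1 x=0 p=1 clk=1 r=1 q=1 z=1 v=0 y=0
  Δ1: clk:1→0
  (1Δ to stable)
t=2 Δ0: u=1 x=0 p=1 clk=0 r=1 q=1 z=1 v=0 y=0
  Δ1: clk:0→1
  Δ2: u:1→0, r:1→0, v:0→1
  Δ3: p:1→0, q:1→0
  (3Δ to stable)
t=3 Δ0: u=0 x=0 p=0 clk=1 r=0 q=0 z=1 v=1 y=0
  Δ1: clk:1→0
  (1Δ to stable)
t=4 Δ0: u=0 x=0 p=0 clk=0 r=0 q=0 z=1 v=1 y=0
  Δ1: clk:0→1
  Δ2: u:0→1, r:0→1, v:1→0
  Δ3: q:0→1
  Δ4: p:0→1
  (4Δ to stable)
t=5 Δ0: u=1 x=0 p=1 clk=1 r=1 q=1 z=1 v=0 y=0
  Δ1: clk:1→0
  (1Δ to stable)
t=6 Δ0: u=1 x=0 p=1 clk=0 r=1 q=1 z=1 v=0 y=0
  Δ1: clk:0→1
  Δ2: u:1→0, r:1→0, v:0→1
  Δ3: p:1→0, q:1→0
  (3Δ to stable)
t=7 Δ0: u=0 x=0 p=0 clk=1 r=0 q=0 z=1 v=1 y=0
  Δ1: clk:1→0
  (1Δ to stable)
t=8 Δ0: u=0 x=0 p=0 clk=0 r=0 q=0 z=1 v=1 y=0
  Δ1: clk:0→1
  Δ2: u:0→1, r:0→1, v:1→0
  Δ3: q:0→1
  Δ4: p:0→1
  (4Δ to stable)
t=9 Δ0: u=1 x=0 p=1 clk=1 r=1 q=1 z=1 v=0 y=0
  Δ1: clk:1→0
  (1Δ to stable)
t=10 Δ0: u=1 x=0 p=1 clk=0 r=1 q=1 z=1 v=0 y=0
  Δ1: clk:0→1
  Δ2: u:1→0, r:1→0, v:0→1
  Δ3: p:1→0, q:1→0
  (3Δ to stable)
t=11 Δ0: u=0 x=0 p=0 clk=1 r=0 q=0 z=1 v=1 y=0
  Δ1: clk:1→0
  (1Δ to stable)
t=12 Δ0: u=0 x=0 p=0 clk=0 r=0 q=0 z=1 v=1 y=0
  Δ1: clk:0→1
  Δ2: u:0→1, r:0→1, v:1→0
  Δ3: q:0→1
  Δ4: p:0→1
  (4Δ to stable)
t=13 Δ0: u=1 x=0 p=1 clk=1 r=1 q=1 z=1 v=0 y=0
  Δ1: clk:1→0
  (1Δ to stable)
t=14 Δ0: u=1 x=0 p=1 clk=0 r=1 q=1 z=1 v=0 y=0
  Δ1: clk:0→1
  Δ2: u:1→0, r:1→0, v:0→1
  Δ3: p:1→0, q:1→0
  (3Δ to stable)
t=15 Δ0: u=0 x=0 p=0 clk=1 r=0 q=0 z=1 v=1 y=0
  Δ1: clk:1→0
  (1Δ to stable)
t=16 Δ0: u=0 x=0 p=0 clk=0 r=0 q=0 z=1 v=1 y=0
  Δ1: clk:0→1
  Δ2: u:0→1, r:0→1, v:1→0
  Δ3: q:0→1
  Δ4: p:0→1
  (4Δ to stable)

0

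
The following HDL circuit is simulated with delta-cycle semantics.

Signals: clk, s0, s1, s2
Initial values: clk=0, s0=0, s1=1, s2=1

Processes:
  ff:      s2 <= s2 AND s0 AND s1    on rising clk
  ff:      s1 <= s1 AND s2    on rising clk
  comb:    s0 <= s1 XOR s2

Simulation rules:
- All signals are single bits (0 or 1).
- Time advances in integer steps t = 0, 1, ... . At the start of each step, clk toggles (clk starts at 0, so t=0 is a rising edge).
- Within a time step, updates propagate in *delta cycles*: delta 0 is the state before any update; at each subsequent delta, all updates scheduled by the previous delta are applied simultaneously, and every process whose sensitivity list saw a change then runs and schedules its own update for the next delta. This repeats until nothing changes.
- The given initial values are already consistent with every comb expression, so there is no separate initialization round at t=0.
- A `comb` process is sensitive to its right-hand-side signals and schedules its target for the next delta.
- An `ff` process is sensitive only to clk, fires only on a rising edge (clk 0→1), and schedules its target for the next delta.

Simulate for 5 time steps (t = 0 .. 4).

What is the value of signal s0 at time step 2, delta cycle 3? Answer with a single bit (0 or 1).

0

[bits: clk,s1,s2,s0]
t=0: Δ0=0110 Δ1=1110 Δ2=1100 Δ3=1101 | 3Δ
t=1: Δ0=1101 Δ1=0101 | 1Δ
t=2: Δ0=0101 Δ1=1101 Δ2=1001 Δ3=1000 | 3Δ
t=3: Δ0=1000 Δ1=0000 | 1Δ
t=4: Δ0=0000 Δ1=1000 | 1Δ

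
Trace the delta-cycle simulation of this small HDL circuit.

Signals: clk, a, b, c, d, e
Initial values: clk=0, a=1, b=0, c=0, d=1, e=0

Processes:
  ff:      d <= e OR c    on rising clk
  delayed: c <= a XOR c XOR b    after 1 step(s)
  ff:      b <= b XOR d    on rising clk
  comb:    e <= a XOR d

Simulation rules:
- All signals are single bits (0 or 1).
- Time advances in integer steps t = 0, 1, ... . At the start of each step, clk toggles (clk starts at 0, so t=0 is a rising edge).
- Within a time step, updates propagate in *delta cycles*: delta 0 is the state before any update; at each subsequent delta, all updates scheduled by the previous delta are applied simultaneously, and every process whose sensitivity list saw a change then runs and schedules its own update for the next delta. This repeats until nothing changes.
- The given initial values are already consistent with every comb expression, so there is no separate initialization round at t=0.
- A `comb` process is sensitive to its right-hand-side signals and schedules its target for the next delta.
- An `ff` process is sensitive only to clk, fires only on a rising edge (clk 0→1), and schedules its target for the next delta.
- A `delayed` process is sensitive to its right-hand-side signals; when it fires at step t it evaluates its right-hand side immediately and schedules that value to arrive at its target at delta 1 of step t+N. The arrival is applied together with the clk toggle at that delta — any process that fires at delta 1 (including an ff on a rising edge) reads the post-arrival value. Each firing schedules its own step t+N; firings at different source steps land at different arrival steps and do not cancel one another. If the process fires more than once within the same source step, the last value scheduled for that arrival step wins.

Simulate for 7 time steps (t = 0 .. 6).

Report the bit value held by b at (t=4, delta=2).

t0.Δ0 d=1 b=0 c=0 e=0 a=1 clk=0
t0.Δ1 d=1 b=0 c=0 e=0 a=1 clk=1
t0.Δ2 d=0 b=1 c=0 e=0 a=1 clk=1
t0.Δ3 d=0 b=1 c=0 e=1 a=1 clk=1
t1.Δ0 d=0 b=1 c=0 e=1 a=1 clk=1
t1.Δ1 d=0 b=1 c=0 e=1 a=1 clk=0
t2.Δ0 d=0 b=1 c=0 e=1 a=1 clk=0
t2.Δ1 d=0 b=1 c=0 e=1 a=1 clk=1
t2.Δ2 d=1 b=1 c=0 e=1 a=1 clk=1
t2.Δ3 d=1 b=1 c=0 e=0 a=1 clk=1
t3.Δ0 d=1 b=1 c=0 e=0 a=1 clk=1
t3.Δ1 d=1 b=1 c=0 e=0 a=1 clk=0
t4.Δ0 d=1 b=1 c=0 e=0 a=1 clk=0
t4.Δ1 d=1 b=1 c=0 e=0 a=1 clk=1
t4.Δ2 d=0 b=0 c=0 e=0 a=1 clk=1
t4.Δ3 d=0 b=0 c=0 e=1 a=1 clk=1
t5.Δ0 d=0 b=0 c=0 e=1 a=1 clk=1
t5.Δ1 d=0 b=0 c=1 e=1 a=1 clk=0
t6.Δ0 d=0 b=0 c=1 e=1 a=1 clk=0
t6.Δ1 d=0 b=0 c=0 e=1 a=1 clk=1
t6.Δ2 d=1 b=0 c=0 e=1 a=1 clk=1
t6.Δ3 d=1 b=0 c=0 e=0 a=1 clk=1

0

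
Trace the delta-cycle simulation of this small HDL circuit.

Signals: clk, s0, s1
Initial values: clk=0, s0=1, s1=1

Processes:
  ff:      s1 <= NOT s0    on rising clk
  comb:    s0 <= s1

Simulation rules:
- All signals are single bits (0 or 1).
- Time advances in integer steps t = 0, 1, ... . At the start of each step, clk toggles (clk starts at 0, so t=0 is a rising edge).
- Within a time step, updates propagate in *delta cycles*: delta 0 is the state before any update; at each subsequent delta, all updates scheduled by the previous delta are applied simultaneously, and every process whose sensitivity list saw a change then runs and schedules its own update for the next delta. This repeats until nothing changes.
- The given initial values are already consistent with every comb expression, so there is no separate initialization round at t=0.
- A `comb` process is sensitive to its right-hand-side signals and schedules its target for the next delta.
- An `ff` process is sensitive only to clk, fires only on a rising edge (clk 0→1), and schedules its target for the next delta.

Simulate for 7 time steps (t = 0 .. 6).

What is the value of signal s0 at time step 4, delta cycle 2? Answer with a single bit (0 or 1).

1

[bits: s1,s0,clk]
t=0: Δ0=110 Δ1=111 Δ2=011 Δ3=001 | 3Δ
t=1: Δ0=001 Δ1=000 | 1Δ
t=2: Δ0=000 Δ1=001 Δ2=101 Δ3=111 | 3Δ
t=3: Δ0=111 Δ1=110 | 1Δ
t=4: Δ0=110 Δ1=111 Δ2=011 Δ3=001 | 3Δ
t=5: Δ0=001 Δ1=000 | 1Δ
t=6: Δ0=000 Δ1=001 Δ2=101 Δ3=111 | 3Δ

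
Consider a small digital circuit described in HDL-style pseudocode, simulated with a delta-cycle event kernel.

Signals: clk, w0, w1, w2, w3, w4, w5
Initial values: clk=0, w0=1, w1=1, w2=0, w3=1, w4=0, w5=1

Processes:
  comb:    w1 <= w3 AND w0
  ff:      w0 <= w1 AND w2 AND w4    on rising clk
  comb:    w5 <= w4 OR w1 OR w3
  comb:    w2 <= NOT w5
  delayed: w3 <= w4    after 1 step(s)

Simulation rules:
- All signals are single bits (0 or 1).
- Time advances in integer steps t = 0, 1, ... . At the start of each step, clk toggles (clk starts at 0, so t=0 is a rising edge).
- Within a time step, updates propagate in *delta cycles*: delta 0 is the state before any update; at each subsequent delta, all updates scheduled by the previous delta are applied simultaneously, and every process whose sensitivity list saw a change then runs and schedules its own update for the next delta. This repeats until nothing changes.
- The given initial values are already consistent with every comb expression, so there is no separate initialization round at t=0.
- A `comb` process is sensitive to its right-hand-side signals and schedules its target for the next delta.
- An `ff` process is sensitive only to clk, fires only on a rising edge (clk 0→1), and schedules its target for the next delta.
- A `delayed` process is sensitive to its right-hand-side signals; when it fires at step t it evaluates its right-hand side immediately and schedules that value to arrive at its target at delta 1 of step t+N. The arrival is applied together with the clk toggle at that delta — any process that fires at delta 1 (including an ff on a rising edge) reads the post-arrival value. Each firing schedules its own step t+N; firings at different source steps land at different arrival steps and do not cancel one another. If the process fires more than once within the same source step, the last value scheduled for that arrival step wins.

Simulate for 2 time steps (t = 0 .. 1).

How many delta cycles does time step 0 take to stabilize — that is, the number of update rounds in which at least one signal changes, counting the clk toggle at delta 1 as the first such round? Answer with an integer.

[bits: w2,w1,w0,clk,w5,w3,w4]
t=0: Δ0=0110110 Δ1=0111110 Δ2=0101110 Δ3=0001110 | 3Δ
t=1: Δ0=0001110 Δ1=0000110 | 1Δ

3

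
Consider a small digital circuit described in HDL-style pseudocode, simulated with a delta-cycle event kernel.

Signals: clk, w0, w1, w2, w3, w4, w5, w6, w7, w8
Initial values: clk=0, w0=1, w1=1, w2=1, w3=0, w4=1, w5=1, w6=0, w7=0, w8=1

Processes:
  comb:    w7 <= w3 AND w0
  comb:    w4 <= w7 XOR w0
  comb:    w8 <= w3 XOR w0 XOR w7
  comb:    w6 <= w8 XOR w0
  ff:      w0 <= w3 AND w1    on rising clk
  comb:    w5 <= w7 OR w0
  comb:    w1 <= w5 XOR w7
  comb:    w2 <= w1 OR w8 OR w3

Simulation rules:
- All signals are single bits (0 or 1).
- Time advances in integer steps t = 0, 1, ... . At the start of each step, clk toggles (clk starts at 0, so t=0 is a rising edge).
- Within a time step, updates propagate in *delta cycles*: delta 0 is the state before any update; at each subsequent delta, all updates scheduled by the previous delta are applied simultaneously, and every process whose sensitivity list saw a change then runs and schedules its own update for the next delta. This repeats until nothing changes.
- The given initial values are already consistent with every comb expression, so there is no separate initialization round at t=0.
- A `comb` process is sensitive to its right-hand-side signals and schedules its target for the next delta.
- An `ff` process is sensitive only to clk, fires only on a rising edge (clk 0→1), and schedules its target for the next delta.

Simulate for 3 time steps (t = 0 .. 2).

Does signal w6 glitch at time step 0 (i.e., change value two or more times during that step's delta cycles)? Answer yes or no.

t=0 Δ0: w0=1 w6=0 w4=1 w2=1 w1=1 w7=0 clk=0 w3=0 w8=1 w5=1
  Δ1: clk:0→1
  Δ2: w0:1→0
  Δ3: w6:0→1, w4:1→0, w8:1→0, w5:1→0
  Δ4: w6:1→0, w1:1→0
  Δ5: w2:1→0
  (5Δ to stable)
t=1 Δ0: w0=0 w6=0 w4=0 w2=0 w1=0 w7=0 clk=1 w3=0 w8=0 w5=0
  Δ1: clk:1→0
  (1Δ to stable)
t=2 Δ0: w0=0 w6=0 w4=0 w2=0 w1=0 w7=0 clk=0 w3=0 w8=0 w5=0
  Δ1: clk:0→1
  (1Δ to stable)

yes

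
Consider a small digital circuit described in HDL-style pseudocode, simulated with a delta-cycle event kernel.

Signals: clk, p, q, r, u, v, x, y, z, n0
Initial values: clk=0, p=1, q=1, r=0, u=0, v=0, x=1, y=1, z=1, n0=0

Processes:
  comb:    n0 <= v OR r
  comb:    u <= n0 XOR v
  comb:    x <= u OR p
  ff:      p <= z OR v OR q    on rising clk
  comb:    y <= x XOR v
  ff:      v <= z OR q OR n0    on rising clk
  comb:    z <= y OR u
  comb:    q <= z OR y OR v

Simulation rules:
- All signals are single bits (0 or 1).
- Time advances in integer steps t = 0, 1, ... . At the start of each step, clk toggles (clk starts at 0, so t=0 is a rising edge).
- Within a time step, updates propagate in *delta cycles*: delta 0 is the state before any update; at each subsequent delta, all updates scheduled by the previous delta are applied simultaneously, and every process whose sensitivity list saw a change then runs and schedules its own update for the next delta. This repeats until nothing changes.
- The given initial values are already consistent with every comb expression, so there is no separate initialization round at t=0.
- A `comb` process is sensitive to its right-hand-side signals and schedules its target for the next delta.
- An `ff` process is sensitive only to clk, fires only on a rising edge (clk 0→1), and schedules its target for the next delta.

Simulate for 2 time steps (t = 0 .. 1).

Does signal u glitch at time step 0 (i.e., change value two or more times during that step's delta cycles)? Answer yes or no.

yes

[bits: n0,x,r,y,clk,u,p,v,q,z]
t=0: Δ0=0101001011 Δ1=0101101011 Δ2=0101101111 Δ3=1100111111 Δ4=1100101111 Δ5=1100101110 | 5Δ
t=1: Δ0=1100101110 Δ1=1100001110 | 1Δ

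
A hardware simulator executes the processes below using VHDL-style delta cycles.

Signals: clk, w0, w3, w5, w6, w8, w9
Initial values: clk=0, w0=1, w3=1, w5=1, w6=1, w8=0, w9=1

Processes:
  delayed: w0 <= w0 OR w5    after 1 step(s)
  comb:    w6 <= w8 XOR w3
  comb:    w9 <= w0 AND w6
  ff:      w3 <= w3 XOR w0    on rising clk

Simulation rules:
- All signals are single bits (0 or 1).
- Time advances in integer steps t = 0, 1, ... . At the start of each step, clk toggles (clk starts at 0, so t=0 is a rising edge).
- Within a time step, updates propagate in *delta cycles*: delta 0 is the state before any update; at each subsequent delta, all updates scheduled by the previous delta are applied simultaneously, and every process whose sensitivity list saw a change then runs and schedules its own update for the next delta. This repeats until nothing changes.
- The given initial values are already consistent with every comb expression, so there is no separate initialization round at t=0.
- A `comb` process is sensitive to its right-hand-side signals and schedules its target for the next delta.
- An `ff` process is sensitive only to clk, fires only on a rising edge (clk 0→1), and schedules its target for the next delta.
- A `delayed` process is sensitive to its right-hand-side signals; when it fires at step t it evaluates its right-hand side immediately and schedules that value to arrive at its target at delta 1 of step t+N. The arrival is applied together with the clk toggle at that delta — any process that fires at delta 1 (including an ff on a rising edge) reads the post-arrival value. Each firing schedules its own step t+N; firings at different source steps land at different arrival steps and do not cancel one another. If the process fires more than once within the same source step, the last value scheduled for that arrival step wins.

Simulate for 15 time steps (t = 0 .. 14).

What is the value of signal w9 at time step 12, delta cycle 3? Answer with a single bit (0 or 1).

[bits: w0,w5,w3,w9,clk,w8,w6]
t=0: Δ0=1111001 Δ1=1111101 Δ2=1101101 Δ3=1101100 Δ4=1100100 | 4Δ
t=1: Δ0=1100100 Δ1=1100000 | 1Δ
t=2: Δ0=1100000 Δ1=1100100 Δ2=1110100 Δ3=1110101 Δ4=1111101 | 4Δ
t=3: Δ0=1111101 Δ1=1111001 | 1Δ
t=4: Δ0=1111001 Δ1=1111101 Δ2=1101101 Δ3=1101100 Δ4=1100100 | 4Δ
t=5: Δ0=1100100 Δ1=1100000 | 1Δ
t=6: Δ0=1100000 Δ1=1100100 Δ2=1110100 Δ3=1110101 Δ4=1111101 | 4Δ
t=7: Δ0=1111101 Δ1=1111001 | 1Δ
t=8: Δ0=1111001 Δ1=1111101 Δ2=1101101 Δ3=1101100 Δ4=1100100 | 4Δ
t=9: Δ0=1100100 Δ1=1100000 | 1Δ
t=10: Δ0=1100000 Δ1=1100100 Δ2=1110100 Δ3=1110101 Δ4=1111101 | 4Δ
t=11: Δ0=1111101 Δ1=1111001 | 1Δ
t=12: Δ0=1111001 Δ1=1111101 Δ2=1101101 Δ3=1101100 Δ4=1100100 | 4Δ
t=13: Δ0=1100100 Δ1=1100000 | 1Δ
t=14: Δ0=1100000 Δ1=1100100 Δ2=1110100 Δ3=1110101 Δ4=1111101 | 4Δ

1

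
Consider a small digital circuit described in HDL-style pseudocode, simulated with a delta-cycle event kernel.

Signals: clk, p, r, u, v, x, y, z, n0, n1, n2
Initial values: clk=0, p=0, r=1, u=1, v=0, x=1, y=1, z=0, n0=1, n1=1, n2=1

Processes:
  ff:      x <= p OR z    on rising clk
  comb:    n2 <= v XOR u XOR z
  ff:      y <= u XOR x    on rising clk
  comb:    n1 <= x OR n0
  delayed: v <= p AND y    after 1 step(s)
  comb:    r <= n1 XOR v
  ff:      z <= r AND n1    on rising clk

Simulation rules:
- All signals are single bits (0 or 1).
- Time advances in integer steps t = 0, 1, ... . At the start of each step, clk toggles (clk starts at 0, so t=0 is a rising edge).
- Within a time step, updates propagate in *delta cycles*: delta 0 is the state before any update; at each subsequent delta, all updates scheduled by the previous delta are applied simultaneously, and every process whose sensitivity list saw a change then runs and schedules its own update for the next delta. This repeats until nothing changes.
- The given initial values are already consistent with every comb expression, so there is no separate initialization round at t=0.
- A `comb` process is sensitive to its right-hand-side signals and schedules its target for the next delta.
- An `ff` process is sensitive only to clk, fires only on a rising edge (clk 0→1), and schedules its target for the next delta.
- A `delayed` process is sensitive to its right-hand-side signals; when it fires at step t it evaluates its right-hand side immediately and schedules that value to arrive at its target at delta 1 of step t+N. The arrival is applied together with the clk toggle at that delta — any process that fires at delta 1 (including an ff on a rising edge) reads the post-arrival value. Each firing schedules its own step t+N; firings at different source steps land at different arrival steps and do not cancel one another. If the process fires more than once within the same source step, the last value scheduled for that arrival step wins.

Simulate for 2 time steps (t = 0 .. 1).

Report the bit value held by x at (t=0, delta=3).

0

t=0 Δ0: u=1 n1=1 r=1 n2=1 p=0 clk=0 v=0 y=1 x=1 z=0 n0=1
  Δ1: clk:0→1
  Δ2: y:1→0, x:1→0, z:0→1
  Δ3: n2:1→0
  (3Δ to stable)
t=1 Δ0: u=1 n1=1 r=1 n2=0 p=0 clk=1 v=0 y=0 x=0 z=1 n0=1
  Δ1: clk:1→0
  (1Δ to stable)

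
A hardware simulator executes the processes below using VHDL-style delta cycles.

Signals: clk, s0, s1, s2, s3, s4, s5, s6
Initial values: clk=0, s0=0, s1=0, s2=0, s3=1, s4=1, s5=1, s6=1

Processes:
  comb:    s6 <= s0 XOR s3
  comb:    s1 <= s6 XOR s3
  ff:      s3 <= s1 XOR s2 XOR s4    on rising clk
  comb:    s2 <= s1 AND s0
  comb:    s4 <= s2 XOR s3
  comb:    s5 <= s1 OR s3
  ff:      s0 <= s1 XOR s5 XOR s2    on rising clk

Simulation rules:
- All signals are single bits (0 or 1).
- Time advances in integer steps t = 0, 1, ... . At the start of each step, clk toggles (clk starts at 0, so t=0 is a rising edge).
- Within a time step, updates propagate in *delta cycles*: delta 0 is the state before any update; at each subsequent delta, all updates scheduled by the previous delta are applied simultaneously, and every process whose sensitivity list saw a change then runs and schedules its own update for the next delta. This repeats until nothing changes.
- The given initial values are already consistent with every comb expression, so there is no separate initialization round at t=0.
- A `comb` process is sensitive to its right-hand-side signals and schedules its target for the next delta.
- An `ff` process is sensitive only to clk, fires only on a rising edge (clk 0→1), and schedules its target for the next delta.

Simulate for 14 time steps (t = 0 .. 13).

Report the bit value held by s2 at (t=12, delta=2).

1

t=0 Δ0: clk=0 s0=0 s2=0 s6=1 s1=0 s5=1 s4=1 s3=1
  Δ1: clk:0→1
  Δ2: s0:0→1
  Δ3: s6:1→0
  Δ4: s1:0→1
  Δ5: s2:0→1
  Δ6: s4:1→0
  (6Δ to stable)
t=1 Δ0: clk=1 s0=1 s2=1 s6=0 s1=1 s5=1 s4=0 s3=1
  Δ1: clk:1→0
  (1Δ to stable)
t=2 Δ0: clk=0 s0=1 s2=1 s6=0 s1=1 s5=1 s4=0 s3=1
  Δ1: clk:0→1
  Δ2: s3:1→0
  Δ3: s6:0→1, s1:1→0, s4:0→1
  Δ4: s2:1→0, s1:0→1, s5:1→0
  Δ5: s2:0→1, s5:0→1, s4:1→0
  Δ6: s4:0→1
  (6Δ to stable)
t=3 Δ0: clk=1 s0=1 s2=1 s6=1 s1=1 s5=1 s4=1 s3=0
  Δ1: clk:1→0
  (1Δ to stable)
t=4 Δ0: clk=0 s0=1 s2=1 s6=1 s1=1 s5=1 s4=1 s3=0
  Δ1: clk:0→1
  Δ2: s3:0→1
  Δ3: s6:1→0, s1:1→0, s4:1→0
  Δ4: s2:1→0, s1:0→1
  Δ5: s2:0→1, s4:0→1
  Δ6: s4:1→0
  (6Δ to stable)
t=5 Δ0: clk=1 s0=1 s2=1 s6=0 s1=1 s5=1 s4=0 s3=1
  Δ1: clk:1→0
  (1Δ to stable)
t=6 Δ0: clk=0 s0=1 s2=1 s6=0 s1=1 s5=1 s4=0 s3=1
  Δ1: clk:0→1
  Δ2: s3:1→0
  Δ3: s6:0→1, s1:1→0, s4:0→1
  Δ4: s2:1→0, s1:0→1, s5:1→0
  Δ5: s2:0→1, s5:0→1, s4:1→0
  Δ6: s4:0→1
  (6Δ to stable)
t=7 Δ0: clk=1 s0=1 s2=1 s6=1 s1=1 s5=1 s4=1 s3=0
  Δ1: clk:1→0
  (1Δ to stable)
t=8 Δ0: clk=0 s0=1 s2=1 s6=1 s1=1 s5=1 s4=1 s3=0
  Δ1: clk:0→1
  Δ2: s3:0→1
  Δ3: s6:1→0, s1:1→0, s4:1→0
  Δ4: s2:1→0, s1:0→1
  Δ5: s2:0→1, s4:0→1
  Δ6: s4:1→0
  (6Δ to stable)
t=9 Δ0: clk=1 s0=1 s2=1 s6=0 s1=1 s5=1 s4=0 s3=1
  Δ1: clk:1→0
  (1Δ to stable)
t=10 Δ0: clk=0 s0=1 s2=1 s6=0 s1=1 s5=1 s4=0 s3=1
  Δ1: clk:0→1
  Δ2: s3:1→0
  Δ3: s6:0→1, s1:1→0, s4:0→1
  Δ4: s2:1→0, s1:0→1, s5:1→0
  Δ5: s2:0→1, s5:0→1, s4:1→0
  Δ6: s4:0→1
  (6Δ to stable)
t=11 Δ0: clk=1 s0=1 s2=1 s6=1 s1=1 s5=1 s4=1 s3=0
  Δ1: clk:1→0
  (1Δ to stable)
t=12 Δ0: clk=0 s0=1 s2=1 s6=1 s1=1 s5=1 s4=1 s3=0
  Δ1: clk:0→1
  Δ2: s3:0→1
  Δ3: s6:1→0, s1:1→0, s4:1→0
  Δ4: s2:1→0, s1:0→1
  Δ5: s2:0→1, s4:0→1
  Δ6: s4:1→0
  (6Δ to stable)
t=13 Δ0: clk=1 s0=1 s2=1 s6=0 s1=1 s5=1 s4=0 s3=1
  Δ1: clk:1→0
  (1Δ to stable)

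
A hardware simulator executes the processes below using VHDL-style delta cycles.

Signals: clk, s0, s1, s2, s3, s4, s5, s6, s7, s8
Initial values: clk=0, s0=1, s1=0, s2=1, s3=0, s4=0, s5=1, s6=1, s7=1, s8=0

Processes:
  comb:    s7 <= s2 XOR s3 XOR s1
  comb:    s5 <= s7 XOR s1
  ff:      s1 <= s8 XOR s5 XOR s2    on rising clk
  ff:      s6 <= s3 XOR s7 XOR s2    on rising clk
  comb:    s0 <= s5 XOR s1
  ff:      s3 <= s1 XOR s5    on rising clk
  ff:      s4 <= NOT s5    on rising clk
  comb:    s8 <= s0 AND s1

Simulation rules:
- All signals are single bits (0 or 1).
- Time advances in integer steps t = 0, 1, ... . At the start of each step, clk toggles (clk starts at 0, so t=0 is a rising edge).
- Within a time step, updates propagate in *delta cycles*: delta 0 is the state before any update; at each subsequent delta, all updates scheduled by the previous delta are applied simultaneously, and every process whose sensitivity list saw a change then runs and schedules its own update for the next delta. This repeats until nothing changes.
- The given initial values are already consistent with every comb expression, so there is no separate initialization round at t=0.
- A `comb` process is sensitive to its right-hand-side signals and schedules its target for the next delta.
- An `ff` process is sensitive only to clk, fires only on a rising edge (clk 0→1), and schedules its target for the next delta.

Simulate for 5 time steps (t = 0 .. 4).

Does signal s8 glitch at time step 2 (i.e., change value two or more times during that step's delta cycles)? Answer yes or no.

[bits: s5,s6,s8,s7,s0,s2,clk,s3,s1,s4]
t=0: Δ0=1101110000 Δ1=1101111000 Δ2=1001111100 Δ3=1000111100 Δ4=0000111100 Δ5=0000011100 | 5Δ
t=1: Δ0=0000011100 Δ1=0000010100 | 1Δ
t=2: Δ0=0000010100 Δ1=0000011100 Δ2=0000011011 Δ3=1000111011 Δ4=1010011011 Δ5=1000011011 | 5Δ
t=3: Δ0=1000011011 Δ1=1000010011 | 1Δ
t=4: Δ0=1000010011 Δ1=1000011011 Δ2=1100011000 Δ3=0101111000 Δ4=1101011000 Δ5=1101111000 | 5Δ

yes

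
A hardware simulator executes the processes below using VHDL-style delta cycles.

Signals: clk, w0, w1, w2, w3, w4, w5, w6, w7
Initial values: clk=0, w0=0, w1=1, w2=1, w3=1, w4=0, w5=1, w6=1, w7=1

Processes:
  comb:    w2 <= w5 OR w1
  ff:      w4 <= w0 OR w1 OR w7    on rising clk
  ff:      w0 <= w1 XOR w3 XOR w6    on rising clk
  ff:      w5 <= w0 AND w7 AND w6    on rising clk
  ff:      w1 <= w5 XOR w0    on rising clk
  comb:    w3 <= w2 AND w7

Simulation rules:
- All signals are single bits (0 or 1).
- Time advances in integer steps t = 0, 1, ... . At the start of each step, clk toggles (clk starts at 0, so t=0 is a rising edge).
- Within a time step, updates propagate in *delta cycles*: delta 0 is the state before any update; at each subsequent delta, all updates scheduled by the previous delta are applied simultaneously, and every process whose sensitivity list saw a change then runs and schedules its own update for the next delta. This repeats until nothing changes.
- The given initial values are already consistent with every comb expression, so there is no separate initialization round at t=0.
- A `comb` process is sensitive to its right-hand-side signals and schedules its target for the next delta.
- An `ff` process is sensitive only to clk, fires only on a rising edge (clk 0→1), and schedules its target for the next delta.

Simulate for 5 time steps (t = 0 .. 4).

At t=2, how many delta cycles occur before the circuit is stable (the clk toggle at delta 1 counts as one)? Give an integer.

2

t=0 Δ0: w3=1 w6=1 w4=0 w2=1 w0=0 clk=0 w1=1 w7=1 w5=1
  Δ1: clk:0→1
  Δ2: w4:0→1, w0:0→1, w5:1→0
  (2Δ to stable)
t=1 Δ0: w3=1 w6=1 w4=1 w2=1 w0=1 clk=1 w1=1 w7=1 w5=0
  Δ1: clk:1→0
  (1Δ to stable)
t=2 Δ0: w3=1 w6=1 w4=1 w2=1 w0=1 clk=0 w1=1 w7=1 w5=0
  Δ1: clk:0→1
  Δ2: w5:0→1
  (2Δ to stable)
t=3 Δ0: w3=1 w6=1 w4=1 w2=1 w0=1 clk=1 w1=1 w7=1 w5=1
  Δ1: clk:1→0
  (1Δ to stable)
t=4 Δ0: w3=1 w6=1 w4=1 w2=1 w0=1 clk=0 w1=1 w7=1 w5=1
  Δ1: clk:0→1
  Δ2: w1:1→0
  (2Δ to stable)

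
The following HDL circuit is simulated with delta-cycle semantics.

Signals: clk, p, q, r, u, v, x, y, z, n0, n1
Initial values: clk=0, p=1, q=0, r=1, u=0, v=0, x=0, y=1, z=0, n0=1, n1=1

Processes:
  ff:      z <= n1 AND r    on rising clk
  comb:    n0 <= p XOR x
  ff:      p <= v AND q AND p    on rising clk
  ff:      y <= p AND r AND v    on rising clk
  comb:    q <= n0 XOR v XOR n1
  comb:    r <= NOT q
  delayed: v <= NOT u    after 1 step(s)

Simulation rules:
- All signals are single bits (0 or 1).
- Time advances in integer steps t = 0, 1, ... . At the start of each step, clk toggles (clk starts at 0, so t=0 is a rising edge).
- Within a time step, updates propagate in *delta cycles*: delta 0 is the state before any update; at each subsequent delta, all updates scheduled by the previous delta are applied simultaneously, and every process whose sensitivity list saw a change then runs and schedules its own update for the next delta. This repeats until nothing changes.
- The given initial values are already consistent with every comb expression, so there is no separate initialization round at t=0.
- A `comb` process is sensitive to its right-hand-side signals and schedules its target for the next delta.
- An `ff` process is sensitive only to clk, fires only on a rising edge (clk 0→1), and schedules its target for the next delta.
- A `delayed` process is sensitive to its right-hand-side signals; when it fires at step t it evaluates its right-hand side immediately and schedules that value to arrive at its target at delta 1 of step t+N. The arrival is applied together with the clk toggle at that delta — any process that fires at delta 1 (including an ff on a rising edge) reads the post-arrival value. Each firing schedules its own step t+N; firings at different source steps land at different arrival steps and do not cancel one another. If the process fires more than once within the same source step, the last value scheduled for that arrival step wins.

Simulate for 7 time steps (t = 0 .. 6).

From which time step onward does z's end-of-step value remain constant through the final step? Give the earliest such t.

[bits: x,y,p,clk,z,r,u,n0,q,n1,v]
t=0: Δ0=01100101010 Δ1=01110101010 Δ2=00011101010 Δ3=00011100010 Δ4=00011100110 Δ5=00011000110 | 5Δ
t=1: Δ0=00011000110 Δ1=00001000110 | 1Δ
t=2: Δ0=00001000110 Δ1=00011000110 Δ2=00010000110 | 2Δ
t=3: Δ0=00010000110 Δ1=00000000110 | 1Δ
t=4: Δ0=00000000110 Δ1=00010000110 | 1Δ
t=5: Δ0=00010000110 Δ1=00000000110 | 1Δ
t=6: Δ0=00000000110 Δ1=00010000110 | 1Δ

2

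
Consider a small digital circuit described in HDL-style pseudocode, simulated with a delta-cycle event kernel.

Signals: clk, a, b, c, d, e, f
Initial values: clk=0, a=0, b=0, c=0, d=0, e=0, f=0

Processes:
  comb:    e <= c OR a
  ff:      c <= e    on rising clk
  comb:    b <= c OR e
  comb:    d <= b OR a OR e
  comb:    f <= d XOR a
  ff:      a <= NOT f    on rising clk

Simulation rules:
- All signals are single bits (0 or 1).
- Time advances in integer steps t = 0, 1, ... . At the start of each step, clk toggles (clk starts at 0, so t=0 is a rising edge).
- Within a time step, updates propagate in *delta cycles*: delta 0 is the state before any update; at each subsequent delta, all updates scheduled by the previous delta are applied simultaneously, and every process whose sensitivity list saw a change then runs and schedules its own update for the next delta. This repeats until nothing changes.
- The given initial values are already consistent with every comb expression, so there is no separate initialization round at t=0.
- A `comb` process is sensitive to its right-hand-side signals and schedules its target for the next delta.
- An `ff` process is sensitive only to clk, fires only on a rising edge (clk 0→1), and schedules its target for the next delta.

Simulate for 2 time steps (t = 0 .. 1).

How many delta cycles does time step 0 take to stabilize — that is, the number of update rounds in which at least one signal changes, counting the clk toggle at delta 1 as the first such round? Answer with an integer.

t=0 Δ0: e=0 c=0 a=0 clk=0 f=0 d=0 b=0
  Δ1: clk:0→1
  Δ2: a:0→1
  Δ3: e:0→1, f:0→1, d:0→1
  Δ4: f:1→0, b:0→1
  (4Δ to stable)
t=1 Δ0: e=1 c=0 a=1 clk=1 f=0 d=1 b=1
  Δ1: clk:1→0
  (1Δ to stable)

4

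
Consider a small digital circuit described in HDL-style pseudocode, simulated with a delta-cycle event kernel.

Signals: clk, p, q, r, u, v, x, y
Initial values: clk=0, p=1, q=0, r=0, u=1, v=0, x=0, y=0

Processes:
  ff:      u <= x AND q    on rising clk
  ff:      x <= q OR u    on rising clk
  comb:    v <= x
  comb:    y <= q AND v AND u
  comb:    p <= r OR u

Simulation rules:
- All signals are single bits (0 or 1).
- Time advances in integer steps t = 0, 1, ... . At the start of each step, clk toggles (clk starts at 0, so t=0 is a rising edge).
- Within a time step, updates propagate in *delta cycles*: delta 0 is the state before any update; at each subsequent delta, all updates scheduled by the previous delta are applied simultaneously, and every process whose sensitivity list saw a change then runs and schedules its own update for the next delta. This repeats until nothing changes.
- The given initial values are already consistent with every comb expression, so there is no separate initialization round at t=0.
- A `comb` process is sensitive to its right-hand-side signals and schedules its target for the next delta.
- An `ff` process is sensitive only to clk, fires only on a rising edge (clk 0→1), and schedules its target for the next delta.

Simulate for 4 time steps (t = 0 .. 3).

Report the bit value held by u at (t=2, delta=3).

t0.Δ0 r=0 clk=0 q=0 x=0 u=1 v=0 p=1 y=0
t0.Δ1 r=0 clk=1 q=0 x=0 u=1 v=0 p=1 y=0
t0.Δ2 r=0 clk=1 q=0 x=1 u=0 v=0 p=1 y=0
t0.Δ3 r=0 clk=1 q=0 x=1 u=0 v=1 p=0 y=0
t1.Δ0 r=0 clk=1 q=0 x=1 u=0 v=1 p=0 y=0
t1.Δ1 r=0 clk=0 q=0 x=1 u=0 v=1 p=0 y=0
t2.Δ0 r=0 clk=0 q=0 x=1 u=0 v=1 p=0 y=0
t2.Δ1 r=0 clk=1 q=0 x=1 u=0 v=1 p=0 y=0
t2.Δ2 r=0 clk=1 q=0 x=0 u=0 v=1 p=0 y=0
t2.Δ3 r=0 clk=1 q=0 x=0 u=0 v=0 p=0 y=0
t3.Δ0 r=0 clk=1 q=0 x=0 u=0 v=0 p=0 y=0
t3.Δ1 r=0 clk=0 q=0 x=0 u=0 v=0 p=0 y=0

0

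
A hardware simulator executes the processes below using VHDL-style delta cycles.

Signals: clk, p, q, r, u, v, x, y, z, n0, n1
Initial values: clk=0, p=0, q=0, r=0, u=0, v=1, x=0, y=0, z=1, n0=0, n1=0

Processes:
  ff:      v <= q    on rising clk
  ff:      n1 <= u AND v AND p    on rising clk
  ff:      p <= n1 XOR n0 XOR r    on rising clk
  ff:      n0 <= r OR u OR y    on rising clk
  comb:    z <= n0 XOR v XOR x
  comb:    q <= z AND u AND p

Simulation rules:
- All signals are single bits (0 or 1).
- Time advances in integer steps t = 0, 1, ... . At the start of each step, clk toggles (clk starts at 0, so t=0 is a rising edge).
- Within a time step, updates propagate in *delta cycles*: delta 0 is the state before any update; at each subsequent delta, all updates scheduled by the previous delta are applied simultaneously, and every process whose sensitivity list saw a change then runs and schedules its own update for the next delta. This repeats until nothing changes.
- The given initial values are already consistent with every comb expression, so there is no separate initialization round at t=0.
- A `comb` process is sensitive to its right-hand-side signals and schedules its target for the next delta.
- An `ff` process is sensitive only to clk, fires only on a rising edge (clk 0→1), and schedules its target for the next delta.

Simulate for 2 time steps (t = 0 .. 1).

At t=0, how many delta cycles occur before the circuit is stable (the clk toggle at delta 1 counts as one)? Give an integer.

t=0 Δ0: y=0 p=0 u=0 v=1 clk=0 x=0 z=1 q=0 n1=0 r=0 n0=0
  Δ1: clk:0→1
  Δ2: v:1→0
  Δ3: z:1→0
  (3Δ to stable)
t=1 Δ0: y=0 p=0 u=0 v=0 clk=1 x=0 z=0 q=0 n1=0 r=0 n0=0
  Δ1: clk:1→0
  (1Δ to stable)

3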